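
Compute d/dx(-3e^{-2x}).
6 e^{- 2 x}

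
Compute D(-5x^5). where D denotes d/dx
- 25 x^{4}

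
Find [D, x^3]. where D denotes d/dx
3 x^{2}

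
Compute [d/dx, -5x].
-5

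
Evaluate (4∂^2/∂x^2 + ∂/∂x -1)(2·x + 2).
- 2 x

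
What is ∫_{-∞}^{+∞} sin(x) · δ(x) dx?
0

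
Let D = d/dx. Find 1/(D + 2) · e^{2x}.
\frac{e^{2 x}}{4}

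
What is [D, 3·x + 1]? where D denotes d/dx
3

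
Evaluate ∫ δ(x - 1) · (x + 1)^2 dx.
4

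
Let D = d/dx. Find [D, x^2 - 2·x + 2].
2 x - 2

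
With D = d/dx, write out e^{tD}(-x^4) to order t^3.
x \left(- 4 t^{3} - 6 t^{2} x - 4 t x^{2} - x^{3}\right)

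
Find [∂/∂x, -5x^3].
- 15 x^{2}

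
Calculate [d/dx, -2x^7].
- 14 x^{6}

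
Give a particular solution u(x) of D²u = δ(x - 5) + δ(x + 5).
\frac{|x - 5|}{2} + \frac{|x + 5|}{2}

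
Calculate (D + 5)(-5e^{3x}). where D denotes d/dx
- 40 e^{3 x}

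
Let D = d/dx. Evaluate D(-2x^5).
- 10 x^{4}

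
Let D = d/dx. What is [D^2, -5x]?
-10D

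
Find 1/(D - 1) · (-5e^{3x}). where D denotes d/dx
- \frac{5 e^{3 x}}{2}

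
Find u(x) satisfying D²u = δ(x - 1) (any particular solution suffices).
\frac{|x - 1|}{2}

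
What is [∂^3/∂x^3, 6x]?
18\frac{d^{2}}{dx^{2}}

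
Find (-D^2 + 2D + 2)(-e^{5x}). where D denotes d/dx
13 e^{5 x}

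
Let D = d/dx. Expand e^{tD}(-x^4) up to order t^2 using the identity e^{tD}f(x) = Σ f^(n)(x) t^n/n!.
x^{2} \left(- 6 t^{2} - 4 t x - x^{2}\right)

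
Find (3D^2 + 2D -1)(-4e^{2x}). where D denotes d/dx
- 60 e^{2 x}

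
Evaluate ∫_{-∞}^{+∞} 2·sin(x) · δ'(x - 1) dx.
- 2 \cos{\left(1 \right)}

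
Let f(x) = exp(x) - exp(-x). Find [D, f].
2 \cosh{\left(x \right)}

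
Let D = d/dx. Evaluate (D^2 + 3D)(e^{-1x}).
- 2 e^{- x}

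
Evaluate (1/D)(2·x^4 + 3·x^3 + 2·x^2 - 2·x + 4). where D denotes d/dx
\frac{2 x^{5}}{5} + \frac{3 x^{4}}{4} + \frac{2 x^{3}}{3} - x^{2} + 4 x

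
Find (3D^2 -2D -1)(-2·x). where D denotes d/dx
2 x + 4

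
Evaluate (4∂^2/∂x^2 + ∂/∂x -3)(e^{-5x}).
92 e^{- 5 x}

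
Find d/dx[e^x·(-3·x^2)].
3 x \left(- x - 2\right) e^{x}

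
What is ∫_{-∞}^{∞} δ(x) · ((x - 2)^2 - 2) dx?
2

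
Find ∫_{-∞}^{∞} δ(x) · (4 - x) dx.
4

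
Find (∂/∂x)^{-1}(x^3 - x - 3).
\frac{x^{4}}{4} - \frac{x^{2}}{2} - 3 x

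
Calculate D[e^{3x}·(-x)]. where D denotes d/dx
\left(- 3 x - 1\right) e^{3 x}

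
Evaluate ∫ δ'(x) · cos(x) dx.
0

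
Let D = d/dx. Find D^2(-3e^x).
- 3 e^{x}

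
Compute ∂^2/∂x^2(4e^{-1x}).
4 e^{- x}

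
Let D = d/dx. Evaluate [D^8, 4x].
32D^{7}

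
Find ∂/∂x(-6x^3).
- 18 x^{2}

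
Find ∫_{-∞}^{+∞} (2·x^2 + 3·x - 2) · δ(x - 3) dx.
25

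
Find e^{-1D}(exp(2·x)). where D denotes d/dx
e^{2 x - 2}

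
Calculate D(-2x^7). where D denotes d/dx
- 14 x^{6}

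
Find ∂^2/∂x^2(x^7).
42 x^{5}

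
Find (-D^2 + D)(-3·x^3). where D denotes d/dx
9 x \left(2 - x\right)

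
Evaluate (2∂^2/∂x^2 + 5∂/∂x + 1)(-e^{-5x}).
- 26 e^{- 5 x}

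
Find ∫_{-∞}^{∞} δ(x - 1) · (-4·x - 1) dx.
-5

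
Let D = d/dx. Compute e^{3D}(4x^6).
4 x^{6} + 72 x^{5} + 540 x^{4} + 2160 x^{3} + 4860 x^{2} + 5832 x + 2916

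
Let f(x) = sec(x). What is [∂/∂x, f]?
\tan{\left(x \right)} \sec{\left(x \right)}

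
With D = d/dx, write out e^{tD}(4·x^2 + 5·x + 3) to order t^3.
4 t^{2} + t \left(8 x + 5\right) + 4 x^{2} + 5 x + 3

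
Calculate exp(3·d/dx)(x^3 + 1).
x^{3} + 9 x^{2} + 27 x + 28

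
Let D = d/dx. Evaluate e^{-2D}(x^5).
x^{5} - 10 x^{4} + 40 x^{3} - 80 x^{2} + 80 x - 32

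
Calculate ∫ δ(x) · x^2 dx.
0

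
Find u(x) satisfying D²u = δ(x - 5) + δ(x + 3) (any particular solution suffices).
\frac{|x - 5|}{2} + \frac{|x + 3|}{2}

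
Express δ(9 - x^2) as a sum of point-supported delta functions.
\frac{\delta(x - 3) + \delta(x + 3)}{6}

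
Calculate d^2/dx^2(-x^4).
- 12 x^{2}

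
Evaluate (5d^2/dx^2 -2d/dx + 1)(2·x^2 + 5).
2 x^{2} - 8 x + 25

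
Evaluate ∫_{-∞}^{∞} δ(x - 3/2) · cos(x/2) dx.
\cos{\left(\frac{3}{4} \right)}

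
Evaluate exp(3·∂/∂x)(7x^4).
7 x^{4} + 84 x^{3} + 378 x^{2} + 756 x + 567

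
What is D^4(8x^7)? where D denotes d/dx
6720 x^{3}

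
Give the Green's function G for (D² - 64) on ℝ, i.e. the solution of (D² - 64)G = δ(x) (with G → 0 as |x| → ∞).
-\frac{e^{-8|x|}}{16}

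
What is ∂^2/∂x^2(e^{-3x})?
9 e^{- 3 x}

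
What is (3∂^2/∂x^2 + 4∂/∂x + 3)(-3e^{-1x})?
- 6 e^{- x}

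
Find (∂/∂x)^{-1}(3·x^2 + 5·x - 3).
x^{3} + \frac{5 x^{2}}{2} - 3 x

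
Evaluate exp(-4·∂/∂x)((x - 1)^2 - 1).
x^{2} - 10 x + 24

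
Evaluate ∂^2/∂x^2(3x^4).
36 x^{2}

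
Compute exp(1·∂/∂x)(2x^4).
2 x^{4} + 8 x^{3} + 12 x^{2} + 8 x + 2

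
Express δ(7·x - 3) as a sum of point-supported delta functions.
\frac{\delta(x - 3/7)}{7}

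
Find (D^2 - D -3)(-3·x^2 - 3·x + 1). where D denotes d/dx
9 x^{2} + 15 x - 6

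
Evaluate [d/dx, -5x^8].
- 40 x^{7}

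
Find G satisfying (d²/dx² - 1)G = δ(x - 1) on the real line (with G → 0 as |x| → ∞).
-\frac{e^{-|x - 1|}}{2}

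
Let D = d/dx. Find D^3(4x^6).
480 x^{3}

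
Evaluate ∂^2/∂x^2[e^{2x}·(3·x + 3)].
12 \left(x + 2\right) e^{2 x}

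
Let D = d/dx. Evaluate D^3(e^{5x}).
125 e^{5 x}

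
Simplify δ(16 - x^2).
\frac{\delta(x - 4) + \delta(x + 4)}{8}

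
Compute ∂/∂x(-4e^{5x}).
- 20 e^{5 x}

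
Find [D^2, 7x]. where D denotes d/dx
14D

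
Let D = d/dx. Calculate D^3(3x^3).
18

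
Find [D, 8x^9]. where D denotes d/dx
72 x^{8}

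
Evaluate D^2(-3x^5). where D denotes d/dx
- 60 x^{3}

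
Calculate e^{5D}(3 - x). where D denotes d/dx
- x - 2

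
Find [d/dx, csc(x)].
- \cot{\left(x \right)} \csc{\left(x \right)}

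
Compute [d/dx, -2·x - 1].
-2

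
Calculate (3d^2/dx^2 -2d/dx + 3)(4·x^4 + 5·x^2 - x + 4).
12 x^{4} - 32 x^{3} + 159 x^{2} - 23 x + 44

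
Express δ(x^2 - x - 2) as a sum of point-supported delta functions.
\frac{\delta(x - 2) + \delta(x + 1)}{3}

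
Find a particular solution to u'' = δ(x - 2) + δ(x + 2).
\frac{|x - 2|}{2} + \frac{|x + 2|}{2}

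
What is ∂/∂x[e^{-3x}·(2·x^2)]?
2 x \left(2 - 3 x\right) e^{- 3 x}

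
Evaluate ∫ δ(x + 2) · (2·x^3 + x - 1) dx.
-19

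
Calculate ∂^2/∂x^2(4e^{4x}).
64 e^{4 x}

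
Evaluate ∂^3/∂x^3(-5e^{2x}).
- 40 e^{2 x}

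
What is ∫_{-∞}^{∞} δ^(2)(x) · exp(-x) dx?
1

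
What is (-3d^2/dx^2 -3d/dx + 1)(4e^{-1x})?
4 e^{- x}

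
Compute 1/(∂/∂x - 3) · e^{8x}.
\frac{e^{8 x}}{5}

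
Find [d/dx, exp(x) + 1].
e^{x}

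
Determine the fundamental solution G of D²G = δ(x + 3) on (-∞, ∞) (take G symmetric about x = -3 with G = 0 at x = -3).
\frac{|x + 3|}{2}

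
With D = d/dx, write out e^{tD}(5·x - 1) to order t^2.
5 t + 5 x - 1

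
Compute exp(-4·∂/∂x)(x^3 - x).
x^{3} - 12 x^{2} + 47 x - 60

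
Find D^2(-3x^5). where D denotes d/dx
- 60 x^{3}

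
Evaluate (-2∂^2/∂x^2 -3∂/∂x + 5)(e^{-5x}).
- 30 e^{- 5 x}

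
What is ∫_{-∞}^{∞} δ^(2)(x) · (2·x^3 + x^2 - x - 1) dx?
2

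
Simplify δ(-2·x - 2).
\frac{\delta(x + 1)}{2}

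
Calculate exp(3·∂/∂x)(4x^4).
4 x^{4} + 48 x^{3} + 216 x^{2} + 432 x + 324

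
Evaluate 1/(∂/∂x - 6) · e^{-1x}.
- \frac{e^{- x}}{7}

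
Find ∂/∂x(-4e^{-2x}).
8 e^{- 2 x}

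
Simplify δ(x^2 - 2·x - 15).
\frac{\delta(x + 3) + \delta(x - 5)}{8}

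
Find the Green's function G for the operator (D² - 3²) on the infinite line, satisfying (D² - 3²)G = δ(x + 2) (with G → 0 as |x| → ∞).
-\frac{e^{-3|x + 2|}}{6}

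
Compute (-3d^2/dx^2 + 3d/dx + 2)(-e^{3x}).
16 e^{3 x}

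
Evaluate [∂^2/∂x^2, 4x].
8\frac{d}{dx}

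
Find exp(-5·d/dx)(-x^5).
- x^{5} + 25 x^{4} - 250 x^{3} + 1250 x^{2} - 3125 x + 3125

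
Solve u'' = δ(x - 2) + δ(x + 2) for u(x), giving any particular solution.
\frac{|x - 2|}{2} + \frac{|x + 2|}{2}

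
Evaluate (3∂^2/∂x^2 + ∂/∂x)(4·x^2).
8 x + 24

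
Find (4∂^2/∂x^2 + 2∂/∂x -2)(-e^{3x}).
- 40 e^{3 x}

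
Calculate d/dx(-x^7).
- 7 x^{6}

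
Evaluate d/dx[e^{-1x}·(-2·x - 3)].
\left(2 x + 1\right) e^{- x}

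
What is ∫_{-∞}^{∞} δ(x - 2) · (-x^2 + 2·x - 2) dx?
-2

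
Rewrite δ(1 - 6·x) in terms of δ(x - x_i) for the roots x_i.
\frac{\delta(x - 1/6)}{6}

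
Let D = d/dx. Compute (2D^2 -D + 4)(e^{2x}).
10 e^{2 x}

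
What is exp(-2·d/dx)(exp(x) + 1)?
e^{x - 2} + 1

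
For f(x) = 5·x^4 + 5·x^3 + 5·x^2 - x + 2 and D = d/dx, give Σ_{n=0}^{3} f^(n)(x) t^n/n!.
t^{3} \left(20 x + 5\right) + t^{2} \left(30 x^{2} + 15 x + 5\right) + t \left(20 x^{3} + 15 x^{2} + 10 x - 1\right) + 5 x^{4} + 5 x^{3} + 5 x^{2} - x + 2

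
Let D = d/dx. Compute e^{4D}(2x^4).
2 x^{4} + 32 x^{3} + 192 x^{2} + 512 x + 512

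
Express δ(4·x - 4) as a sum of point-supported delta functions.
\frac{\delta(x - 1)}{4}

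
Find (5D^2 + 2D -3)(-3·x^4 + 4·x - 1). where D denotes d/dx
9 x^{4} - 24 x^{3} - 180 x^{2} - 12 x + 11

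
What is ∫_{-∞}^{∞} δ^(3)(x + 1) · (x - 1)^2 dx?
0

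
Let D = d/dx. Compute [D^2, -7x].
-14D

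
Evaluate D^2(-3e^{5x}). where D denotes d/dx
- 75 e^{5 x}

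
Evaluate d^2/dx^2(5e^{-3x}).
45 e^{- 3 x}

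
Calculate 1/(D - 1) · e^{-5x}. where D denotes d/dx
- \frac{e^{- 5 x}}{6}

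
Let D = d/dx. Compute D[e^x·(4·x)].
4 \left(x + 1\right) e^{x}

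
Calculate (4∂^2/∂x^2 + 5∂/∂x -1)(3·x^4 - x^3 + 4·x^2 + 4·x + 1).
- 3 x^{4} + 61 x^{3} + 125 x^{2} + 12 x + 51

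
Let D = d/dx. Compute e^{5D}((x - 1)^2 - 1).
x^{2} + 8 x + 15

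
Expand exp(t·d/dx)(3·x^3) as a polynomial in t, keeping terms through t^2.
3 x \left(3 t^{2} + 3 t x + x^{2}\right)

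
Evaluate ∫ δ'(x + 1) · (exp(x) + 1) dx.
- \frac{1}{e}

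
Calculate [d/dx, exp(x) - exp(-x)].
2 \cosh{\left(x \right)}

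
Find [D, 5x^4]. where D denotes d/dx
20 x^{3}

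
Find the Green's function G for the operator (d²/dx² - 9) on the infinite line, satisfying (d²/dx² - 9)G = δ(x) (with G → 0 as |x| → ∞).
-\frac{e^{-3|x|}}{6}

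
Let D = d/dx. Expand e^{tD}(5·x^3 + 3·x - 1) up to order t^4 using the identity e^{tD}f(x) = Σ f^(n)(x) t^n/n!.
5 t^{3} + 15 t^{2} x + 3 t \left(5 x^{2} + 1\right) + 5 x^{3} + 3 x - 1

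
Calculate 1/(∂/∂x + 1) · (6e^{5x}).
e^{5 x}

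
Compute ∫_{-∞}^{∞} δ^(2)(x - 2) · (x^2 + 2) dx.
2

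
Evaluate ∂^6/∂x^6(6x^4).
0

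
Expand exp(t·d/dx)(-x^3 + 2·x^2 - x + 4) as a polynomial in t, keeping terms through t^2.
t^{2} \left(2 - 3 x\right) - t \left(3 x^{2} - 4 x + 1\right) - x^{3} + 2 x^{2} - x + 4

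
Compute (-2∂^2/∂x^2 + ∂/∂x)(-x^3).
3 x \left(4 - x\right)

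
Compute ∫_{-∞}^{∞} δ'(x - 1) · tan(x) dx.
- \tan^{2}{\left(1 \right)} - 1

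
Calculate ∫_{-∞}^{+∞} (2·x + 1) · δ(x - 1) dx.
3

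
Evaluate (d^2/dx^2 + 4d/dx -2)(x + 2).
- 2 x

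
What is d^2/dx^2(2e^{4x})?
32 e^{4 x}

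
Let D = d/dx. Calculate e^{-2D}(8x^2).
8 x^{2} - 32 x + 32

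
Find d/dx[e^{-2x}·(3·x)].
3 \left(1 - 2 x\right) e^{- 2 x}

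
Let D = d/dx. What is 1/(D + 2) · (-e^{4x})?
- \frac{e^{4 x}}{6}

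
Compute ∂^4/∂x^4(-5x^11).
- 39600 x^{7}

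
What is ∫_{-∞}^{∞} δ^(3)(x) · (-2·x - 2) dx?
0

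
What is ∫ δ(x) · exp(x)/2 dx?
\frac{1}{2}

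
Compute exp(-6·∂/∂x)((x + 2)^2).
x^{2} - 8 x + 16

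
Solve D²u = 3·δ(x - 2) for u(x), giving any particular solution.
\frac{3|x - 2|}{2}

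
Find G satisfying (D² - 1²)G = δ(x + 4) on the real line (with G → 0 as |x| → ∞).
-\frac{e^{-|x + 4|}}{2}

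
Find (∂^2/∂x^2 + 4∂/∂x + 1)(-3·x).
- 3 x - 12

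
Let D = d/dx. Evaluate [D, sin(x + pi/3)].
\cos{\left(x + \frac{\pi}{3} \right)}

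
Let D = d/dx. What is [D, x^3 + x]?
3 x^{2} + 1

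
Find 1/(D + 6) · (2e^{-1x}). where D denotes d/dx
\frac{2 e^{- x}}{5}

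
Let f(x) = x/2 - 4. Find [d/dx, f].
\frac{1}{2}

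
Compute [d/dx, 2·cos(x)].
- 2 \sin{\left(x \right)}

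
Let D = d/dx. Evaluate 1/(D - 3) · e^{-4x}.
- \frac{e^{- 4 x}}{7}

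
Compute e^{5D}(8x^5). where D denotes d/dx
8 x^{5} + 200 x^{4} + 2000 x^{3} + 10000 x^{2} + 25000 x + 25000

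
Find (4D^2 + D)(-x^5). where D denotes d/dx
5 x^{3} \left(- x - 16\right)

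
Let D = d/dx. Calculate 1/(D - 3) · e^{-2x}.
- \frac{e^{- 2 x}}{5}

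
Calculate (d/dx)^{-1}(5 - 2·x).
- x^{2} + 5 x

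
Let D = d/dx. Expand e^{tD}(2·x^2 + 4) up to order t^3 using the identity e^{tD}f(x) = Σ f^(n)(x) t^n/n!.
2 t^{2} + 4 t x + 2 x^{2} + 4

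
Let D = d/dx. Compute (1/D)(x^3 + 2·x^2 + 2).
\frac{x^{4}}{4} + \frac{2 x^{3}}{3} + 2 x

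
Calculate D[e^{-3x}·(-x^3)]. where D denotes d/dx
3 x^{2} \left(x - 1\right) e^{- 3 x}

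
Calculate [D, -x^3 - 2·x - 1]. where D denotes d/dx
- 3 x^{2} - 2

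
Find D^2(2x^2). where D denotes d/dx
4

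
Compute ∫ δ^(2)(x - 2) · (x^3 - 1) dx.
12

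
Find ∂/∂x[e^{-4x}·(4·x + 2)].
4 \left(- 4 x - 1\right) e^{- 4 x}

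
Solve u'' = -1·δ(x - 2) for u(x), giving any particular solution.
-\frac{|x - 2|}{2}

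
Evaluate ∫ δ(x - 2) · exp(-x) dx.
e^{-2}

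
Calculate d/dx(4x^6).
24 x^{5}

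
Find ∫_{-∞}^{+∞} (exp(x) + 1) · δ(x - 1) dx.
1 + e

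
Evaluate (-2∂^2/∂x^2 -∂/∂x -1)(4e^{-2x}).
- 28 e^{- 2 x}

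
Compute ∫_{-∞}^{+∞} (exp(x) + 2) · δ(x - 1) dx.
2 + e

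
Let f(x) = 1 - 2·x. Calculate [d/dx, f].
-2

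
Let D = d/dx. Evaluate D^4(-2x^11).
- 15840 x^{7}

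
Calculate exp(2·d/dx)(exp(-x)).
e^{- x - 2}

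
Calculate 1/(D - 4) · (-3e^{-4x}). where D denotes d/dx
\frac{3 e^{- 4 x}}{8}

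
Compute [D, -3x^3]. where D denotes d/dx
- 9 x^{2}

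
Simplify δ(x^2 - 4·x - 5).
\frac{\delta(x + 1) + \delta(x - 5)}{6}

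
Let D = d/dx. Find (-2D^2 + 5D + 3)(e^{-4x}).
- 49 e^{- 4 x}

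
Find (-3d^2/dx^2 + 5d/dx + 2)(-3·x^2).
- 6 x^{2} - 30 x + 18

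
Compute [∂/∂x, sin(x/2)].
\frac{\cos{\left(\frac{x}{2} \right)}}{2}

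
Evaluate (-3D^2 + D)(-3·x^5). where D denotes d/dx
15 x^{3} \left(12 - x\right)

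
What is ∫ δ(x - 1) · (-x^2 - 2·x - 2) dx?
-5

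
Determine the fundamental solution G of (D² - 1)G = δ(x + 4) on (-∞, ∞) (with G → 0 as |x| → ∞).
-\frac{e^{-|x + 4|}}{2}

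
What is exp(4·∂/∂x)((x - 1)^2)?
x^{2} + 6 x + 9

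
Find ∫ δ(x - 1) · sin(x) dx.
\sin{\left(1 \right)}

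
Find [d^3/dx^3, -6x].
-18\frac{d^{2}}{dx^{2}}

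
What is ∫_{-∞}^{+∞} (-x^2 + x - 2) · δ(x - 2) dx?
-4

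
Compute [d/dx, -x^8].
- 8 x^{7}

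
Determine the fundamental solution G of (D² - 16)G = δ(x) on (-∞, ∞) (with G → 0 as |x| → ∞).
-\frac{e^{-4|x|}}{8}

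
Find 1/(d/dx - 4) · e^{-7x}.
- \frac{e^{- 7 x}}{11}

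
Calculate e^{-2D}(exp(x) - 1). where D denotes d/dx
e^{x - 2} - 1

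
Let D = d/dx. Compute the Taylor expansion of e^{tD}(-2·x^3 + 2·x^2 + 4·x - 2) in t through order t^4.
- 2 t^{3} + 2 t^{2} \left(1 - 3 x\right) + 2 t \left(- 3 x^{2} + 2 x + 2\right) - 2 x^{3} + 2 x^{2} + 4 x - 2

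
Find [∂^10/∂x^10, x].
10\frac{d^{9}}{dx^{9}}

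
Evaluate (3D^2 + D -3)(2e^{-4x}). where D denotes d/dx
82 e^{- 4 x}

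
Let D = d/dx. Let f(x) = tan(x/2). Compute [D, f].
\frac{1}{\cos{\left(x \right)} + 1}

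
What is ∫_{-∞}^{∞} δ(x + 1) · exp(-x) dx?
e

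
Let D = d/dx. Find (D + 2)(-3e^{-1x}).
- 3 e^{- x}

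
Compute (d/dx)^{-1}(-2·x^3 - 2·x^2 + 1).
- \frac{x^{4}}{2} - \frac{2 x^{3}}{3} + x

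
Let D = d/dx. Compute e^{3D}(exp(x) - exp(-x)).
2 \sinh{\left(x + 3 \right)}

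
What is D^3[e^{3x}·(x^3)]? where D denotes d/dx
\left(27 x^{3} + 81 x^{2} + 54 x + 6\right) e^{3 x}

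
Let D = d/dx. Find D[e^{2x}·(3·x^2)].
6 x \left(x + 1\right) e^{2 x}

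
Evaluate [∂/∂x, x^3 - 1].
3 x^{2}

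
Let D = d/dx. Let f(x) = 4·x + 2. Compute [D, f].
4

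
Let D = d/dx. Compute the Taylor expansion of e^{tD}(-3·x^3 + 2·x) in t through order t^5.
- 3 t^{3} - 9 t^{2} x - t \left(9 x^{2} - 2\right) - 3 x^{3} + 2 x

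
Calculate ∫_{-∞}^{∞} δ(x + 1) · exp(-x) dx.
e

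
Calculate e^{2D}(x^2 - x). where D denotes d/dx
x^{2} + 3 x + 2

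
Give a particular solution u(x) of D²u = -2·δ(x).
-|x|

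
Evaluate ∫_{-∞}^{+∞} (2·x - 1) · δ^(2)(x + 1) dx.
0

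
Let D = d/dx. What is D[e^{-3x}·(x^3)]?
3 x^{2} \left(1 - x\right) e^{- 3 x}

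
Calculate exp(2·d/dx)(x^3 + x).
x^{3} + 6 x^{2} + 13 x + 10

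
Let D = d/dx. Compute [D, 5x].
5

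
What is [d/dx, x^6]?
6 x^{5}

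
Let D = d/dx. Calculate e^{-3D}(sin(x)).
\sin{\left(x - 3 \right)}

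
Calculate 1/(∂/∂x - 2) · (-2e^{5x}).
- \frac{2 e^{5 x}}{3}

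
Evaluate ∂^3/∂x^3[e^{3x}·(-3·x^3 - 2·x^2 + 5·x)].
\left(- 81 x^{3} - 297 x^{2} - 135 x + 81\right) e^{3 x}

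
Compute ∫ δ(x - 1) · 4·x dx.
4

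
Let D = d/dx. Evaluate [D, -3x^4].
- 12 x^{3}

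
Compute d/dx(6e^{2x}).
12 e^{2 x}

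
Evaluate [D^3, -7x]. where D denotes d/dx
-21D^{2}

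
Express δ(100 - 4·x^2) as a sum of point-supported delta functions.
\frac{\delta(x - 5) + \delta(x + 5)}{40}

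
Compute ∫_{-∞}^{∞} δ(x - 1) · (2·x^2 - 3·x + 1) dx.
0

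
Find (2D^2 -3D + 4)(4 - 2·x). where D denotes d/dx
22 - 8 x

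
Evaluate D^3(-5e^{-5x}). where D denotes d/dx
625 e^{- 5 x}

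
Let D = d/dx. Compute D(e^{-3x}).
- 3 e^{- 3 x}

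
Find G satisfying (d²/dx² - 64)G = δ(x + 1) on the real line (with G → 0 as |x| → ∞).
-\frac{e^{-8|x + 1|}}{16}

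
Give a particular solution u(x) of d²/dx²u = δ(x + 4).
\frac{|x + 4|}{2}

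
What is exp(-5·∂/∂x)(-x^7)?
- x^{7} + 35 x^{6} - 525 x^{5} + 4375 x^{4} - 21875 x^{3} + 65625 x^{2} - 109375 x + 78125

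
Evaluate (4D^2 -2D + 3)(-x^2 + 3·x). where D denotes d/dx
- 3 x^{2} + 13 x - 14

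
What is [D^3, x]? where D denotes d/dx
3D^{2}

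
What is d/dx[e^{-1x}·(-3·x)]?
3 \left(x - 1\right) e^{- x}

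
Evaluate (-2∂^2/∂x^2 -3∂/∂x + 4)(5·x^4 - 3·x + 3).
20 x^{4} - 60 x^{3} - 120 x^{2} - 12 x + 21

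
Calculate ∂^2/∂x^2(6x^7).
252 x^{5}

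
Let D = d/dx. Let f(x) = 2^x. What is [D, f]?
2^{x} \log{\left(2 \right)}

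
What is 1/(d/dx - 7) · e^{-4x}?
- \frac{e^{- 4 x}}{11}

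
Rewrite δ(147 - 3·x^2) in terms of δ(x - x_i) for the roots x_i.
\frac{\delta(x - 7) + \delta(x + 7)}{42}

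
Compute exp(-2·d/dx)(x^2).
x^{2} - 4 x + 4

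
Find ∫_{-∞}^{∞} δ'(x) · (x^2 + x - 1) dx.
-1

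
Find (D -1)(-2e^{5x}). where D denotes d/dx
- 8 e^{5 x}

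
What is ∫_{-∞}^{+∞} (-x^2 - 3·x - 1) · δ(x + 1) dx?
1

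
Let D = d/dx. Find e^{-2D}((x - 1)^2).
x^{2} - 6 x + 9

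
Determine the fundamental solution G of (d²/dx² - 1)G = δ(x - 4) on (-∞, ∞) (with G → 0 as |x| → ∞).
-\frac{e^{-|x - 4|}}{2}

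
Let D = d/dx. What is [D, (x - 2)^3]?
3 \left(x - 2\right)^{2}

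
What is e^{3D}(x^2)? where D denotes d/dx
x^{2} + 6 x + 9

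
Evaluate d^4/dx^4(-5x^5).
- 600 x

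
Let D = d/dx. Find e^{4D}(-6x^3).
- 6 x^{3} - 72 x^{2} - 288 x - 384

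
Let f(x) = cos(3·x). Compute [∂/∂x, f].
- 3 \sin{\left(3 x \right)}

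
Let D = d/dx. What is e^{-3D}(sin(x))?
\sin{\left(x - 3 \right)}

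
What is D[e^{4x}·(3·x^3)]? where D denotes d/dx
x^{2} \left(12 x + 9\right) e^{4 x}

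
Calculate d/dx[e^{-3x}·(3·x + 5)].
3 \left(- 3 x - 4\right) e^{- 3 x}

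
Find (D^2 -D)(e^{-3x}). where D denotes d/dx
12 e^{- 3 x}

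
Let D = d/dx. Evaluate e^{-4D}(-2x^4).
- 2 x^{4} + 32 x^{3} - 192 x^{2} + 512 x - 512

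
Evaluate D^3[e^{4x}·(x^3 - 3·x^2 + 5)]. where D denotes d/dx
\left(64 x^{3} - 48 x^{2} - 216 x + 254\right) e^{4 x}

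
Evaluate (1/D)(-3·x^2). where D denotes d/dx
- x^{3}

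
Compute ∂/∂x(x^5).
5 x^{4}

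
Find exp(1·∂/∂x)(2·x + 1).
2 x + 3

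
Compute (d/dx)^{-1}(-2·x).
- x^{2}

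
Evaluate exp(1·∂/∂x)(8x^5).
8 x^{5} + 40 x^{4} + 80 x^{3} + 80 x^{2} + 40 x + 8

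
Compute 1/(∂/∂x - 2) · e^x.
- e^{x}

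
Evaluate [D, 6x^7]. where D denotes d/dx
42 x^{6}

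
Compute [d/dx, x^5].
5 x^{4}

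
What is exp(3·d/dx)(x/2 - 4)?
\frac{x}{2} - \frac{5}{2}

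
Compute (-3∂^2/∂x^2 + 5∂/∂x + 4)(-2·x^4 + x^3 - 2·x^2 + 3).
- 8 x^{4} - 36 x^{3} + 79 x^{2} - 38 x + 24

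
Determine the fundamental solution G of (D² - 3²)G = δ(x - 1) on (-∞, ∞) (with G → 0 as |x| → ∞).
-\frac{e^{-3|x - 1|}}{6}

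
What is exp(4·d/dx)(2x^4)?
2 x^{4} + 32 x^{3} + 192 x^{2} + 512 x + 512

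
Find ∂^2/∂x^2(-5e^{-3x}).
- 45 e^{- 3 x}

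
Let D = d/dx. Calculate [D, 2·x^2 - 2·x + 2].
4 x - 2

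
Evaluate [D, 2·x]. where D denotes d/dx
2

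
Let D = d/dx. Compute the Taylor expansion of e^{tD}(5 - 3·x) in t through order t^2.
- 3 t - 3 x + 5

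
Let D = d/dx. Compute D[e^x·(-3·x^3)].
3 x^{2} \left(- x - 3\right) e^{x}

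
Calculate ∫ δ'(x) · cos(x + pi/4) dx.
\frac{\sqrt{2}}{2}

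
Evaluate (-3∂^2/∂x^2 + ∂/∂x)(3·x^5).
15 x^{3} \left(x - 12\right)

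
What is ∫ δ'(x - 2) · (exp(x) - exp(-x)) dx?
- 2 \cosh{\left(2 \right)}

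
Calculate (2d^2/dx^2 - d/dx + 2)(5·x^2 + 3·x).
10 x^{2} - 4 x + 17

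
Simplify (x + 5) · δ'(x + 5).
-\delta(x + 5)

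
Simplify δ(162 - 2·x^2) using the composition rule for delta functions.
\frac{\delta(x - 9) + \delta(x + 9)}{36}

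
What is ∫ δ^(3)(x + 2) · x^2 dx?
0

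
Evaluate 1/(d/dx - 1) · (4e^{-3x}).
- e^{- 3 x}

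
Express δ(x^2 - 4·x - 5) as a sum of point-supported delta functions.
\frac{\delta(x + 1) + \delta(x - 5)}{6}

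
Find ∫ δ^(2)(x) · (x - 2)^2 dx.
2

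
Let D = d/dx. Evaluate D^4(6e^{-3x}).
486 e^{- 3 x}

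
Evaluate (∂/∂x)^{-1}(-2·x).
- x^{2}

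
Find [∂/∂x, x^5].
5 x^{4}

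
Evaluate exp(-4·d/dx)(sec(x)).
\sec{\left(x - 4 \right)}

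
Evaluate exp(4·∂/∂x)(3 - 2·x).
- 2 x - 5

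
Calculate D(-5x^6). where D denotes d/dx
- 30 x^{5}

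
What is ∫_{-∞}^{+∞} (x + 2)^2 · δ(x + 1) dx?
1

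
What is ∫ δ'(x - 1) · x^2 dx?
-2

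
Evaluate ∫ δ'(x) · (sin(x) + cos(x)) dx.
-1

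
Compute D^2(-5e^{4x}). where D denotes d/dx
- 80 e^{4 x}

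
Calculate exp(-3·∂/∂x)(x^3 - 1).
x^{3} - 9 x^{2} + 27 x - 28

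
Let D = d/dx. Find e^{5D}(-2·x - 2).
- 2 x - 12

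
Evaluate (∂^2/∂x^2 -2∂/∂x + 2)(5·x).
10 x - 10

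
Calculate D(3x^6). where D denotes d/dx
18 x^{5}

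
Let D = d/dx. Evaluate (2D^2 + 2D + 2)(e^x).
6 e^{x}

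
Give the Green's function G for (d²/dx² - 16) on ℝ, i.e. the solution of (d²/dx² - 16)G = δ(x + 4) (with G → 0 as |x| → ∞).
-\frac{e^{-4|x + 4|}}{8}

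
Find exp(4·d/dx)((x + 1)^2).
x^{2} + 10 x + 25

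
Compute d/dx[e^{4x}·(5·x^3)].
x^{2} \left(20 x + 15\right) e^{4 x}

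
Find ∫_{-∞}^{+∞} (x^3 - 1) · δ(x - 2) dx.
7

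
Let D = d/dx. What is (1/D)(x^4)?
\frac{x^{5}}{5}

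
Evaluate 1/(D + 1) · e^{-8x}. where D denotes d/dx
- \frac{e^{- 8 x}}{7}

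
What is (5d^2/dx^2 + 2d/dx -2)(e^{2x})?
22 e^{2 x}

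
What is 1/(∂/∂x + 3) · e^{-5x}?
- \frac{e^{- 5 x}}{2}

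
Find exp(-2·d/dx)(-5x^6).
- 5 x^{6} + 60 x^{5} - 300 x^{4} + 800 x^{3} - 1200 x^{2} + 960 x - 320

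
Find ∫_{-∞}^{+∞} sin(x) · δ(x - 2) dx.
\sin{\left(2 \right)}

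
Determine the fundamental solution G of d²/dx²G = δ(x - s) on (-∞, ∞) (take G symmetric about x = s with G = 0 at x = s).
\frac{|x - s|}{2}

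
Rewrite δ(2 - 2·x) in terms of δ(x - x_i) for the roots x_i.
\frac{\delta(x - 1)}{2}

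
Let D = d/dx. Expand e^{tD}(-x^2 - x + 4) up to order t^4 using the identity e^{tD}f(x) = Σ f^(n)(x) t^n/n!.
- t^{2} - t \left(2 x + 1\right) - x^{2} - x + 4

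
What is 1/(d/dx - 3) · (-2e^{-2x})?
\frac{2 e^{- 2 x}}{5}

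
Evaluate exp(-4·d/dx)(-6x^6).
- 6 x^{6} + 144 x^{5} - 1440 x^{4} + 7680 x^{3} - 23040 x^{2} + 36864 x - 24576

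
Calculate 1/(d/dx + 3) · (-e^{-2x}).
- e^{- 2 x}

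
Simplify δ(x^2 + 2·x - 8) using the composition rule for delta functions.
\frac{\delta(x - 2) + \delta(x + 4)}{6}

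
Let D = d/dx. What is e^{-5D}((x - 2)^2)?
x^{2} - 14 x + 49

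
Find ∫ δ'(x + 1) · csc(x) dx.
\cot{\left(1 \right)} \csc{\left(1 \right)}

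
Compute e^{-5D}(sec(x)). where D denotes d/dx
\sec{\left(x - 5 \right)}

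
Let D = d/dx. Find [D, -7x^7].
- 49 x^{6}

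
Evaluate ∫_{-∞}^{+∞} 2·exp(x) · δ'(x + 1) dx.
- \frac{2}{e}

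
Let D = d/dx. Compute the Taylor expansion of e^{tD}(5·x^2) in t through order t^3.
5 t^{2} + 10 t x + 5 x^{2}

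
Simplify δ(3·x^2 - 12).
\frac{\delta(x - 2) + \delta(x + 2)}{12}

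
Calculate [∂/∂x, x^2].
2 x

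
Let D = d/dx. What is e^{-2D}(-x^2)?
- x^{2} + 4 x - 4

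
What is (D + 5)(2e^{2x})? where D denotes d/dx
14 e^{2 x}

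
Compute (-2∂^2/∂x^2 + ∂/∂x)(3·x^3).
9 x \left(x - 4\right)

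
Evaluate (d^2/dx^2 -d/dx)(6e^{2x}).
12 e^{2 x}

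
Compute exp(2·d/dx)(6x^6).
6 x^{6} + 72 x^{5} + 360 x^{4} + 960 x^{3} + 1440 x^{2} + 1152 x + 384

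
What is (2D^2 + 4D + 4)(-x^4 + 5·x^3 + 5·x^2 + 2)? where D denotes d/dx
- 4 x^{4} + 4 x^{3} + 56 x^{2} + 100 x + 28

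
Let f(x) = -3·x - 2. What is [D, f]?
-3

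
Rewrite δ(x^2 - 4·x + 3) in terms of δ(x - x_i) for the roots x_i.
\frac{\delta(x - 3) + \delta(x - 1)}{2}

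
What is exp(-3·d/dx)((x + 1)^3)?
x^{3} - 6 x^{2} + 12 x - 8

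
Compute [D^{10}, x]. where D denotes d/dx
10D^{9}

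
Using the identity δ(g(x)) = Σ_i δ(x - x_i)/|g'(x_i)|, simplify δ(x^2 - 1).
\frac{\delta(x - 1) + \delta(x + 1)}{2}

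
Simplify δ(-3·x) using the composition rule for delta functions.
\frac{\delta(x)}{3}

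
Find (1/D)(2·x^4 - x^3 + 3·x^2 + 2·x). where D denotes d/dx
\frac{2 x^{5}}{5} - \frac{x^{4}}{4} + x^{3} + x^{2}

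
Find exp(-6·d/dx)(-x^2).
- x^{2} + 12 x - 36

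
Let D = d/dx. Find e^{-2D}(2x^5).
2 x^{5} - 20 x^{4} + 80 x^{3} - 160 x^{2} + 160 x - 64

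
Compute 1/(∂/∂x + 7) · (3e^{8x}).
\frac{e^{8 x}}{5}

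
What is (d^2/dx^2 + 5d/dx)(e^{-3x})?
- 6 e^{- 3 x}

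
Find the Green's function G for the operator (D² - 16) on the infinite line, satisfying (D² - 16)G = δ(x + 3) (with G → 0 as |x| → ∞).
-\frac{e^{-4|x + 3|}}{8}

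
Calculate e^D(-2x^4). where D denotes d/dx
- 2 x^{4} - 8 x^{3} - 12 x^{2} - 8 x - 2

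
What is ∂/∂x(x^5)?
5 x^{4}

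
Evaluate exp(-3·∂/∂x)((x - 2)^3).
x^{3} - 15 x^{2} + 75 x - 125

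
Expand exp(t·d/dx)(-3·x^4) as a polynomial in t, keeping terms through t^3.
3 x \left(- 4 t^{3} - 6 t^{2} x - 4 t x^{2} - x^{3}\right)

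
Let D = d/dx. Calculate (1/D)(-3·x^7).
- \frac{3 x^{8}}{8}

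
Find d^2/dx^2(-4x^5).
- 80 x^{3}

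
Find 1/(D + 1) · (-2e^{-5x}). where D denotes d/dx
\frac{e^{- 5 x}}{2}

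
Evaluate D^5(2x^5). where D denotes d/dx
240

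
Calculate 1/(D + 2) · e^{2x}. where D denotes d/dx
\frac{e^{2 x}}{4}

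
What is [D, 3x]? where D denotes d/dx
3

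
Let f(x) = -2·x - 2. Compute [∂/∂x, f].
-2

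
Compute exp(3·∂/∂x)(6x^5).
6 x^{5} + 90 x^{4} + 540 x^{3} + 1620 x^{2} + 2430 x + 1458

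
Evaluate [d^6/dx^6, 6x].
36\frac{d^{5}}{dx^{5}}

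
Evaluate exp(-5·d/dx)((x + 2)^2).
x^{2} - 6 x + 9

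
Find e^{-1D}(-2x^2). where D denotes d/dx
- 2 x^{2} + 4 x - 2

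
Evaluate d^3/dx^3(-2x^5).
- 120 x^{2}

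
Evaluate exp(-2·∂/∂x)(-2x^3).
- 2 x^{3} + 12 x^{2} - 24 x + 16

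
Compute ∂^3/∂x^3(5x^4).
120 x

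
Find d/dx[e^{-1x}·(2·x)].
2 \left(1 - x\right) e^{- x}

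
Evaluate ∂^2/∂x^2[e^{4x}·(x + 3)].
\left(16 x + 56\right) e^{4 x}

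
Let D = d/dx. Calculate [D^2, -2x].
-4D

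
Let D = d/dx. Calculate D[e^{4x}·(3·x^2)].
6 x \left(2 x + 1\right) e^{4 x}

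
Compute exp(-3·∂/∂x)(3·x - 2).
3 x - 11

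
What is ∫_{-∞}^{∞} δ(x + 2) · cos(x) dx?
\cos{\left(2 \right)}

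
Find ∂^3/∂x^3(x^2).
0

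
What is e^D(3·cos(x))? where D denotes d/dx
3 \cos{\left(x + 1 \right)}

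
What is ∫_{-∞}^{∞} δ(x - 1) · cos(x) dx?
\cos{\left(1 \right)}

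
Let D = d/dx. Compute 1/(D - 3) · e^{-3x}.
- \frac{e^{- 3 x}}{6}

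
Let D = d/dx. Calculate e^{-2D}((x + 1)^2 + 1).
x^{2} - 2 x + 2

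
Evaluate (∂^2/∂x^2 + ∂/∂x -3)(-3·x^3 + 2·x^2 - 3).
9 x^{3} - 15 x^{2} - 14 x + 13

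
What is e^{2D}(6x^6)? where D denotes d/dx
6 x^{6} + 72 x^{5} + 360 x^{4} + 960 x^{3} + 1440 x^{2} + 1152 x + 384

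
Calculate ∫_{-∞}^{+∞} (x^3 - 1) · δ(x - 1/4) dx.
- \frac{63}{64}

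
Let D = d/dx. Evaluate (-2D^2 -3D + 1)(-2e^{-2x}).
2 e^{- 2 x}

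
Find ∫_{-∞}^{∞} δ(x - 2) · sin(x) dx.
\sin{\left(2 \right)}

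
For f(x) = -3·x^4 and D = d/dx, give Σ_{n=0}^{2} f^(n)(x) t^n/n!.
3 x^{2} \left(- 6 t^{2} - 4 t x - x^{2}\right)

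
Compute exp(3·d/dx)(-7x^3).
- 7 x^{3} - 63 x^{2} - 189 x - 189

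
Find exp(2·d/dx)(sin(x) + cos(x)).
\sqrt{2} \sin{\left(x + \frac{\pi}{4} + 2 \right)}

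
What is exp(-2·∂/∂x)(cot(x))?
\cot{\left(x - 2 \right)}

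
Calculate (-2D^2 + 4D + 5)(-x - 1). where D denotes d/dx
- 5 x - 9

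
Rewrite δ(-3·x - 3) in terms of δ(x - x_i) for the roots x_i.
\frac{\delta(x + 1)}{3}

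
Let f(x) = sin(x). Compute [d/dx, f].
\cos{\left(x \right)}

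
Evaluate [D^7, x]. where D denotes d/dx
7D^{6}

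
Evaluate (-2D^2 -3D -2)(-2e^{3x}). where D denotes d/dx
58 e^{3 x}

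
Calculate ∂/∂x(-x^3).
- 3 x^{2}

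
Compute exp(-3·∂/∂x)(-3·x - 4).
5 - 3 x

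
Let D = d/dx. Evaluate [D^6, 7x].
42D^{5}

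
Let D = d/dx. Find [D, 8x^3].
24 x^{2}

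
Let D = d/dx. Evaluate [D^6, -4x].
-24D^{5}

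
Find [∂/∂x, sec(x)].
\tan{\left(x \right)} \sec{\left(x \right)}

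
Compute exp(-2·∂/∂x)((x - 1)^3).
x^{3} - 9 x^{2} + 27 x - 27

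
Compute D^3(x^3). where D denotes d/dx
6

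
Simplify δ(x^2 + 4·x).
\frac{\delta(x + 4) + \delta(x)}{4}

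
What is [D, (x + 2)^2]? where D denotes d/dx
2 x + 4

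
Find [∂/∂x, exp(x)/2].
\frac{e^{x}}{2}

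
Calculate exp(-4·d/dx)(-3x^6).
- 3 x^{6} + 72 x^{5} - 720 x^{4} + 3840 x^{3} - 11520 x^{2} + 18432 x - 12288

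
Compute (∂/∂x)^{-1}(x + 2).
\frac{x^{2}}{2} + 2 x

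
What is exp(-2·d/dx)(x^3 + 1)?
x^{3} - 6 x^{2} + 12 x - 7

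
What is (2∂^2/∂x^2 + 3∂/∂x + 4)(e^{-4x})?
24 e^{- 4 x}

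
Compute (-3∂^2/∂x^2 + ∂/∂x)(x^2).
2 x - 6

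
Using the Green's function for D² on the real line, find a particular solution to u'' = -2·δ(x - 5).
-|x - 5|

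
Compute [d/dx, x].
1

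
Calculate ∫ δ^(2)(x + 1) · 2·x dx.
0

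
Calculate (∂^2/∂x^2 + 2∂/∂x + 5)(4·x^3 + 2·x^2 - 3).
20 x^{3} + 34 x^{2} + 32 x - 11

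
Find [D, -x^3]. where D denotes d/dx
- 3 x^{2}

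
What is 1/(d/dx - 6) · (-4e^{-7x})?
\frac{4 e^{- 7 x}}{13}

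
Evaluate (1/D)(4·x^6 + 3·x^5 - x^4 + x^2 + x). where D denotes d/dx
\frac{4 x^{7}}{7} + \frac{x^{6}}{2} - \frac{x^{5}}{5} + \frac{x^{3}}{3} + \frac{x^{2}}{2}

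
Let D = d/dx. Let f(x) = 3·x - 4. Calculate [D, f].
3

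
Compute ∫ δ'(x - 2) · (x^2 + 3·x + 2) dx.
-7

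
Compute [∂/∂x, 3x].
3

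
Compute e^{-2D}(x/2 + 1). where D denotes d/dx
\frac{x}{2}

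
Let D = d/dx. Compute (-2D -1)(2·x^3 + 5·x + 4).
- 2 x^{3} - 12 x^{2} - 5 x - 14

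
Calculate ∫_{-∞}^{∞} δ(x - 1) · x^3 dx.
1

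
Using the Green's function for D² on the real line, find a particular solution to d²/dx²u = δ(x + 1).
\frac{|x + 1|}{2}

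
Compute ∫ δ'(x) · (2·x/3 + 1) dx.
- \frac{2}{3}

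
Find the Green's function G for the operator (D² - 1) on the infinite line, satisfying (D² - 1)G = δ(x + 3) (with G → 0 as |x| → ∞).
-\frac{e^{-|x + 3|}}{2}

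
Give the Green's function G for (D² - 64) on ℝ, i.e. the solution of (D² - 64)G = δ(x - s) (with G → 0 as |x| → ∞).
-\frac{e^{-8|x-s|}}{16}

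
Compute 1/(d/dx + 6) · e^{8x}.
\frac{e^{8 x}}{14}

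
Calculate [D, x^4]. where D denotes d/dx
4 x^{3}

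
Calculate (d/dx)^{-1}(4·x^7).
\frac{x^{8}}{2}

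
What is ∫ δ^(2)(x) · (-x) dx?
0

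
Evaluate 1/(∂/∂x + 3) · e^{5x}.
\frac{e^{5 x}}{8}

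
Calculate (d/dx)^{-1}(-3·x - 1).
- \frac{3 x^{2}}{2} - x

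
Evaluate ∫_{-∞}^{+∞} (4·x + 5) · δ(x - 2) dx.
13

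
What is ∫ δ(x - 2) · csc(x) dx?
\csc{\left(2 \right)}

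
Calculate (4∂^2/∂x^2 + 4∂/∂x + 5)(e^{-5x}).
85 e^{- 5 x}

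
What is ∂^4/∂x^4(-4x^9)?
- 12096 x^{5}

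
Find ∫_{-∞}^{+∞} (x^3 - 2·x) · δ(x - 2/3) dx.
- \frac{28}{27}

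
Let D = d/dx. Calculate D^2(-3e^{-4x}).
- 48 e^{- 4 x}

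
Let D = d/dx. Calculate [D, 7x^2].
14 x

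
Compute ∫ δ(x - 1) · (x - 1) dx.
0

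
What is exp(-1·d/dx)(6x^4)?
6 x^{4} - 24 x^{3} + 36 x^{2} - 24 x + 6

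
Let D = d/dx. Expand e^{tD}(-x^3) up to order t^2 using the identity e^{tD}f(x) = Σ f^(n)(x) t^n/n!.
x \left(- 3 t^{2} - 3 t x - x^{2}\right)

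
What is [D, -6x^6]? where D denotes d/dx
- 36 x^{5}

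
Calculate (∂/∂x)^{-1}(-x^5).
- \frac{x^{6}}{6}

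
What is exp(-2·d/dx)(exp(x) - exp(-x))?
- e^{2 - x} + e^{x - 2}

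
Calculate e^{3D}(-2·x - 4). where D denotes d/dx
- 2 x - 10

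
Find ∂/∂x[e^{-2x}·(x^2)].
2 x \left(1 - x\right) e^{- 2 x}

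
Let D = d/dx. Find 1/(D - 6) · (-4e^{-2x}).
\frac{e^{- 2 x}}{2}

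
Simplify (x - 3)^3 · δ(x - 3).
0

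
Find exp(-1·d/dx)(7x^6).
7 x^{6} - 42 x^{5} + 105 x^{4} - 140 x^{3} + 105 x^{2} - 42 x + 7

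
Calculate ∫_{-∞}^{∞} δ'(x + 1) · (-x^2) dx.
-2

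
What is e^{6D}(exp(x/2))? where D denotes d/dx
e^{\frac{x}{2} + 3}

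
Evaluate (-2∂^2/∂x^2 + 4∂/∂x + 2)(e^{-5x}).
- 68 e^{- 5 x}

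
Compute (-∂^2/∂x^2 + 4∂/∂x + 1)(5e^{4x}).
5 e^{4 x}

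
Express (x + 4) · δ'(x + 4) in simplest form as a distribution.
-\delta(x + 4)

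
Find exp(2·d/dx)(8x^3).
8 x^{3} + 48 x^{2} + 96 x + 64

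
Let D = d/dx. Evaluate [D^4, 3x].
12D^{3}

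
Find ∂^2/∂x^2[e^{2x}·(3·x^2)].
\left(12 x^{2} + 24 x + 6\right) e^{2 x}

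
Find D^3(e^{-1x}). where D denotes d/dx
- e^{- x}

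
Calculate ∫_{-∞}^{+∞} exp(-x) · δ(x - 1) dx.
e^{-1}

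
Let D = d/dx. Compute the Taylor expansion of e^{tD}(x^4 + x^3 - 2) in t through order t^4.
t^{4} + t^{3} \left(4 x + 1\right) + 3 t^{2} x \left(2 x + 1\right) + t x^{2} \left(4 x + 3\right) + x^{4} + x^{3} - 2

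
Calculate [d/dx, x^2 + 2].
2 x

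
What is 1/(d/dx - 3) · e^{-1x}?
- \frac{e^{- x}}{4}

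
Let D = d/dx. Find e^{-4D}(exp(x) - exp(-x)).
- e^{4 - x} + e^{x - 4}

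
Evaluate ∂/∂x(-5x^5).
- 25 x^{4}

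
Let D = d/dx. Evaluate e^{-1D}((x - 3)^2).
x^{2} - 8 x + 16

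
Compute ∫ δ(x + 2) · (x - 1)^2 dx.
9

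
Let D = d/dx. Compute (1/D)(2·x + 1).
x^{2} + x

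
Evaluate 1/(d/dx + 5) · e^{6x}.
\frac{e^{6 x}}{11}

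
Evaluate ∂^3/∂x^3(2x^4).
48 x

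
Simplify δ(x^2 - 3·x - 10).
\frac{\delta(x - 5) + \delta(x + 2)}{7}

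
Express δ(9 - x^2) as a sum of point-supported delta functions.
\frac{\delta(x - 3) + \delta(x + 3)}{6}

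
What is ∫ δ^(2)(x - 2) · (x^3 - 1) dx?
12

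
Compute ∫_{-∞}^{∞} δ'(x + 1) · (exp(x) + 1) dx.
- \frac{1}{e}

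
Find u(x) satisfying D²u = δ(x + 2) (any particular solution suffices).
\frac{|x + 2|}{2}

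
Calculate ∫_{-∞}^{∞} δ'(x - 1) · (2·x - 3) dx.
-2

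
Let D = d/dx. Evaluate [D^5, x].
5D^{4}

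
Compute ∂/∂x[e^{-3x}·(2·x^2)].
2 x \left(2 - 3 x\right) e^{- 3 x}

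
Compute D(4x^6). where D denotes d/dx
24 x^{5}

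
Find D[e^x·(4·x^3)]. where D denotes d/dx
4 x^{2} \left(x + 3\right) e^{x}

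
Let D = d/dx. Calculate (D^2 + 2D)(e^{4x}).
24 e^{4 x}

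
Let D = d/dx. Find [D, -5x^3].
- 15 x^{2}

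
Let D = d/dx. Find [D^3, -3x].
-9D^{2}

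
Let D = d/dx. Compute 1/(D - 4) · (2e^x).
- \frac{2 e^{x}}{3}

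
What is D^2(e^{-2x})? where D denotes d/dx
4 e^{- 2 x}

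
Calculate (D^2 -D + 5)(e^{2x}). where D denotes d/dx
7 e^{2 x}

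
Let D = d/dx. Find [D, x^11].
11 x^{10}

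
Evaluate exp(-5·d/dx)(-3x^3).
- 3 x^{3} + 45 x^{2} - 225 x + 375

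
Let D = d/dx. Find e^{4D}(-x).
- x - 4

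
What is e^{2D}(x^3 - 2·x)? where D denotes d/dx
x^{3} + 6 x^{2} + 10 x + 4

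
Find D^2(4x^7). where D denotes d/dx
168 x^{5}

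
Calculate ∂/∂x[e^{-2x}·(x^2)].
2 x \left(1 - x\right) e^{- 2 x}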